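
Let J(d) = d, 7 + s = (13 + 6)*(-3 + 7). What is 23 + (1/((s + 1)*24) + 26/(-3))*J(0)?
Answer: 23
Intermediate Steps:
s = 69 (s = -7 + (13 + 6)*(-3 + 7) = -7 + 19*4 = -7 + 76 = 69)
23 + (1/((s + 1)*24) + 26/(-3))*J(0) = 23 + (1/((69 + 1)*24) + 26/(-3))*0 = 23 + ((1/24)/70 + 26*(-⅓))*0 = 23 + ((1/70)*(1/24) - 26/3)*0 = 23 + (1/1680 - 26/3)*0 = 23 - 4853/560*0 = 23 + 0 = 23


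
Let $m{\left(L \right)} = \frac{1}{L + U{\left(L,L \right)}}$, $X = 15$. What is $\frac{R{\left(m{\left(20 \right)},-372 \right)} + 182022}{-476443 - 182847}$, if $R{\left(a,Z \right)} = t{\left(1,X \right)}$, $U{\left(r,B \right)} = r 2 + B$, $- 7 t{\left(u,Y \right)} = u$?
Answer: $- \frac{1274153}{4615030} \approx -0.27609$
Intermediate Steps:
$t{\left(u,Y \right)} = - \frac{u}{7}$
$U{\left(r,B \right)} = B + 2 r$ ($U{\left(r,B \right)} = 2 r + B = B + 2 r$)
$m{\left(L \right)} = \frac{1}{4 L}$ ($m{\left(L \right)} = \frac{1}{L + \left(L + 2 L\right)} = \frac{1}{L + 3 L} = \frac{1}{4 L}$)
$R{\left(a,Z \right)} = - \frac{1}{7}$ ($R{\left(a,Z \right)} = \left(- \frac{1}{7}\right) 1 = - \frac{1}{7}$)
$\frac{R{\left(m{\left(20 \right)},-372 \right)} + 182022}{-476443 - 182847} = \frac{- \frac{1}{7} + 182022}{-476443 - 182847} = \frac{1274153}{7 \left(-659290\right)} = \frac{1274153}{7} \left(- \frac{1}{659290}\right) = - \frac{1274153}{4615030}$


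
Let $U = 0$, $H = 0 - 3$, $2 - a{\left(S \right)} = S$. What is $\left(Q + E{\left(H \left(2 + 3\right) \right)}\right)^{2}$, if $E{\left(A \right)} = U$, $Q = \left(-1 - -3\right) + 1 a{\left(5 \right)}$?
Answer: $1$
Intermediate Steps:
$a{\left(S \right)} = 2 - S$
$H = -3$ ($H = 0 - 3 = -3$)
$Q = -1$ ($Q = \left(-1 - -3\right) + 1 \left(2 - 5\right) = \left(-1 + 3\right) + 1 \left(2 - 5\right) = 2 + 1 \left(-3\right) = 2 - 3 = -1$)
$E{\left(A \right)} = 0$
$\left(Q + E{\left(H \left(2 + 3\right) \right)}\right)^{2} = \left(-1 + 0\right)^{2} = \left(-1\right)^{2} = 1$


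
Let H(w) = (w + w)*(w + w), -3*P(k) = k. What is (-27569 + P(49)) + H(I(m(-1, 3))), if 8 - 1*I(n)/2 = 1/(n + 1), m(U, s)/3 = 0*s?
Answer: -80404/3 ≈ -26801.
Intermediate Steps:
m(U, s) = 0 (m(U, s) = 3*(0*s) = 3*0 = 0)
P(k) = -k/3
I(n) = 16 - 2/(1 + n) (I(n) = 16 - 2/(n + 1) = 16 - 2/(1 + n))
H(w) = 4*w² (H(w) = (2*w)*(2*w) = 4*w²)
(-27569 + P(49)) + H(I(m(-1, 3))) = (-27569 - ⅓*49) + 4*(2*(7 + 8*0)/(1 + 0))² = (-27569 - 49/3) + 4*(2*(7 + 0)/1)² = -82756/3 + 4*(2*1*7)² = -82756/3 + 4*14² = -82756/3 + 4*196 = -82756/3 + 784 = -80404/3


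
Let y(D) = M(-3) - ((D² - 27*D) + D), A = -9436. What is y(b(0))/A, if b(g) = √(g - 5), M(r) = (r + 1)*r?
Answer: -11/9436 - 13*I*√5/4718 ≈ -0.0011657 - 0.0061613*I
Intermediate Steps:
M(r) = r*(1 + r) (M(r) = (1 + r)*r = r*(1 + r))
b(g) = √(-5 + g)
y(D) = 6 - D² + 26*D (y(D) = -3*(1 - 3) - ((D² - 27*D) + D) = -3*(-2) - (D² - 26*D) = 6 + (-D² + 26*D) = 6 - D² + 26*D)
y(b(0))/A = (6 - (√(-5 + 0))² + 26*√(-5 + 0))/(-9436) = (6 - (√(-5))² + 26*√(-5))*(-1/9436) = (6 - (I*√5)² + 26*(I*√5))*(-1/9436) = (6 - 1*(-5) + 26*I*√5)*(-1/9436) = (6 + 5 + 26*I*√5)*(-1/9436) = (11 + 26*I*√5)*(-1/9436) = -11/9436 - 13*I*√5/4718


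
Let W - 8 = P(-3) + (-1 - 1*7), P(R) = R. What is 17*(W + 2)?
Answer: -17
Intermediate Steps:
W = -3 (W = 8 + (-3 + (-1 - 1*7)) = 8 + (-3 + (-1 - 7)) = 8 + (-3 - 8) = 8 - 11 = -3)
17*(W + 2) = 17*(-3 + 2) = 17*(-1) = -17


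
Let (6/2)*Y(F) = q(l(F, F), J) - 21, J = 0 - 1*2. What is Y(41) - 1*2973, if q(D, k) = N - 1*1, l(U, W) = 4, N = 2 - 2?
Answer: -8941/3 ≈ -2980.3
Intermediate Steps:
N = 0
J = -2 (J = 0 - 2 = -2)
q(D, k) = -1 (q(D, k) = 0 - 1*1 = 0 - 1 = -1)
Y(F) = -22/3 (Y(F) = (-1 - 21)/3 = (1/3)*(-22) = -22/3)
Y(41) - 1*2973 = -22/3 - 1*2973 = -22/3 - 2973 = -8941/3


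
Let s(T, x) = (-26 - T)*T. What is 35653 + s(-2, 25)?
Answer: 35701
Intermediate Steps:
s(T, x) = T*(-26 - T)
35653 + s(-2, 25) = 35653 - 1*(-2)*(26 - 2) = 35653 - 1*(-2)*24 = 35653 + 48 = 35701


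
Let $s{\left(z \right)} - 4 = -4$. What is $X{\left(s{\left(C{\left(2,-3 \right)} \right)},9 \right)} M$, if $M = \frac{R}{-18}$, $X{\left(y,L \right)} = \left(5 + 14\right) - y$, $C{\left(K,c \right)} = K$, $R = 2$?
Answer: $- \frac{19}{9} \approx -2.1111$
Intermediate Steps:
$s{\left(z \right)} = 0$ ($s{\left(z \right)} = 4 - 4 = 0$)
$X{\left(y,L \right)} = 19 - y$
$M = - \frac{1}{9}$ ($M = \frac{2}{-18} = 2 \left(- \frac{1}{18}\right) = - \frac{1}{9} \approx -0.11111$)
$X{\left(s{\left(C{\left(2,-3 \right)} \right)},9 \right)} M = \left(19 - 0\right) \left(- \frac{1}{9}\right) = \left(19 + 0\right) \left(- \frac{1}{9}\right) = 19 \left(- \frac{1}{9}\right) = - \frac{19}{9}$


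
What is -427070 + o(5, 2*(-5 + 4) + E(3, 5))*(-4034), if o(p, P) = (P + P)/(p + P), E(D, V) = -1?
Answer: -414968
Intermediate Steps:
o(p, P) = 2*P/(P + p) (o(p, P) = (2*P)/(P + p) = 2*P/(P + p))
-427070 + o(5, 2*(-5 + 4) + E(3, 5))*(-4034) = -427070 + (2*(2*(-5 + 4) - 1)/((2*(-5 + 4) - 1) + 5))*(-4034) = -427070 + (2*(2*(-1) - 1)/((2*(-1) - 1) + 5))*(-4034) = -427070 + (2*(-2 - 1)/((-2 - 1) + 5))*(-4034) = -427070 + (2*(-3)/(-3 + 5))*(-4034) = -427070 + (2*(-3)/2)*(-4034) = -427070 + (2*(-3)*(½))*(-4034) = -427070 - 3*(-4034) = -427070 + 12102 = -414968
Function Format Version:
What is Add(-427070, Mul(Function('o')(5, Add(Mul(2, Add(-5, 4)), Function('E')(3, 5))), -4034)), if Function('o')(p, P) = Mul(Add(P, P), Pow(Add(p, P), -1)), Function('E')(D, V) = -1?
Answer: -414968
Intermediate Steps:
Function('o')(p, P) = Mul(2, P, Pow(Add(P, p), -1)) (Function('o')(p, P) = Mul(Mul(2, P), Pow(Add(P, p), -1)) = Mul(2, P, Pow(Add(P, p), -1)))
Add(-427070, Mul(Function('o')(5, Add(Mul(2, Add(-5, 4)), Function('E')(3, 5))), -4034)) = Add(-427070, Mul(Mul(2, Add(Mul(2, Add(-5, 4)), -1), Pow(Add(Add(Mul(2, Add(-5, 4)), -1), 5), -1)), -4034)) = Add(-427070, Mul(Mul(2, Add(Mul(2, -1), -1), Pow(Add(Add(Mul(2, -1), -1), 5), -1)), -4034)) = Add(-427070, Mul(Mul(2, Add(-2, -1), Pow(Add(Add(-2, -1), 5), -1)), -4034)) = Add(-427070, Mul(Mul(2, -3, Pow(Add(-3, 5), -1)), -4034)) = Add(-427070, Mul(Mul(2, -3, Pow(2, -1)), -4034)) = Add(-427070, Mul(Mul(2, -3, Rational(1, 2)), -4034)) = Add(-427070, Mul(-3, -4034)) = Add(-427070, 12102) = -414968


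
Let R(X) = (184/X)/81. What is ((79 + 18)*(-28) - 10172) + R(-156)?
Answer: -40713238/3159 ≈ -12888.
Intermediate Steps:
R(X) = 184/(81*X) (R(X) = (184/X)*(1/81) = 184/(81*X))
((79 + 18)*(-28) - 10172) + R(-156) = ((79 + 18)*(-28) - 10172) + (184/81)/(-156) = (97*(-28) - 10172) + (184/81)*(-1/156) = (-2716 - 10172) - 46/3159 = -12888 - 46/3159 = -40713238/3159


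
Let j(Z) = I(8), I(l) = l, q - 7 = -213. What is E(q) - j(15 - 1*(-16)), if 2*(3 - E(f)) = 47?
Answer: -57/2 ≈ -28.500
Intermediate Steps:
q = -206 (q = 7 - 213 = -206)
E(f) = -41/2 (E(f) = 3 - 1/2*47 = 3 - 47/2 = -41/2)
j(Z) = 8
E(q) - j(15 - 1*(-16)) = -41/2 - 1*8 = -41/2 - 8 = -57/2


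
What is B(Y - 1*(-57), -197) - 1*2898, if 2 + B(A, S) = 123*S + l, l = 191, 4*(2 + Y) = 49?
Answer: -26940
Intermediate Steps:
Y = 41/4 (Y = -2 + (¼)*49 = -2 + 49/4 = 41/4 ≈ 10.250)
B(A, S) = 189 + 123*S (B(A, S) = -2 + (123*S + 191) = -2 + (191 + 123*S) = 189 + 123*S)
B(Y - 1*(-57), -197) - 1*2898 = (189 + 123*(-197)) - 1*2898 = (189 - 24231) - 2898 = -24042 - 2898 = -26940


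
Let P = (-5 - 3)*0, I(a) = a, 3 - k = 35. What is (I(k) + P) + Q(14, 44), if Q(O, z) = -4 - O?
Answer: -50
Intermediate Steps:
k = -32 (k = 3 - 1*35 = 3 - 35 = -32)
P = 0 (P = -8*0 = 0)
(I(k) + P) + Q(14, 44) = (-32 + 0) + (-4 - 1*14) = -32 + (-4 - 14) = -32 - 18 = -50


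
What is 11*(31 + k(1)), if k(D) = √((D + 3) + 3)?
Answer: 341 + 11*√7 ≈ 370.10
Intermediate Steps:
k(D) = √(6 + D) (k(D) = √((3 + D) + 3) = √(6 + D))
11*(31 + k(1)) = 11*(31 + √(6 + 1)) = 11*(31 + √7) = 341 + 11*√7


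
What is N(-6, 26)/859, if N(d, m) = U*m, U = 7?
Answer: 182/859 ≈ 0.21187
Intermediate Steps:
N(d, m) = 7*m
N(-6, 26)/859 = (7*26)/859 = 182*(1/859) = 182/859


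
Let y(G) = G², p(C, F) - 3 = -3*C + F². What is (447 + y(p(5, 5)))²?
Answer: 379456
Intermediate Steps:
p(C, F) = 3 + F² - 3*C (p(C, F) = 3 + (-3*C + F²) = 3 + (F² - 3*C) = 3 + F² - 3*C)
(447 + y(p(5, 5)))² = (447 + (3 + 5² - 3*5)²)² = (447 + (3 + 25 - 15)²)² = (447 + 13²)² = (447 + 169)² = 616² = 379456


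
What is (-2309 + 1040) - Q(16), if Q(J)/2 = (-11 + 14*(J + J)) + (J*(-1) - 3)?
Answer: -2105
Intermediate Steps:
Q(J) = -28 + 54*J (Q(J) = 2*((-11 + 14*(J + J)) + (J*(-1) - 3)) = 2*((-11 + 14*(2*J)) + (-J - 3)) = 2*((-11 + 28*J) + (-3 - J)) = 2*(-14 + 27*J) = -28 + 54*J)
(-2309 + 1040) - Q(16) = (-2309 + 1040) - (-28 + 54*16) = -1269 - (-28 + 864) = -1269 - 1*836 = -1269 - 836 = -2105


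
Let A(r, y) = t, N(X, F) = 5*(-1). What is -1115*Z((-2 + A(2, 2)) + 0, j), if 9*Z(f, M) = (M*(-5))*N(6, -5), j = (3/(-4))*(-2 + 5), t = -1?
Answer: 27875/4 ≈ 6968.8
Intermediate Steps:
N(X, F) = -5
A(r, y) = -1
j = -9/4 (j = (3*(-¼))*3 = -¾*3 = -9/4 ≈ -2.2500)
Z(f, M) = 25*M/9 (Z(f, M) = ((M*(-5))*(-5))/9 = (-5*M*(-5))/9 = (25*M)/9 = 25*M/9)
-1115*Z((-2 + A(2, 2)) + 0, j) = -27875*(-9)/(9*4) = -1115*(-25/4) = 27875/4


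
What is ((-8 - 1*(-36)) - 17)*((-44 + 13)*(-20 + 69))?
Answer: -16709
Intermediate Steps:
((-8 - 1*(-36)) - 17)*((-44 + 13)*(-20 + 69)) = ((-8 + 36) - 17)*(-31*49) = (28 - 17)*(-1519) = 11*(-1519) = -16709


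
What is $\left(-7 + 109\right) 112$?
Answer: $11424$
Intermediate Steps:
$\left(-7 + 109\right) 112 = 102 \cdot 112 = 11424$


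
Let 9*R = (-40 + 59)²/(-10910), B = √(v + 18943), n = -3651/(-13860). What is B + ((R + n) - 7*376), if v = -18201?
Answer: -39795228673/15121260 + √742 ≈ -2604.5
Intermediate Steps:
n = 1217/4620 (n = -3651*(-1/13860) = 1217/4620 ≈ 0.26342)
B = √742 (B = √(-18201 + 18943) = √742 ≈ 27.240)
R = -361/98190 (R = ((-40 + 59)²/(-10910))/9 = (19²*(-1/10910))/9 = (361*(-1/10910))/9 = (⅑)*(-361/10910) = -361/98190 ≈ -0.0036765)
B + ((R + n) - 7*376) = √742 + ((-361/98190 + 1217/4620) - 7*376) = √742 + (3927647/15121260 - 2632) = √742 - 39795228673/15121260 = -39795228673/15121260 + √742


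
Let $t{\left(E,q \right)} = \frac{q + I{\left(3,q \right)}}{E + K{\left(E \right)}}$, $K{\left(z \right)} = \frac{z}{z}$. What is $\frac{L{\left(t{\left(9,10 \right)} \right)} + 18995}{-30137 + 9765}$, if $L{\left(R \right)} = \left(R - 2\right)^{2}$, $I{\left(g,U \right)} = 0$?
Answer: $- \frac{4749}{5093} \approx -0.93246$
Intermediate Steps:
$K{\left(z \right)} = 1$
$t{\left(E,q \right)} = \frac{q}{1 + E}$ ($t{\left(E,q \right)} = \frac{q + 0}{E + 1} = \frac{q}{1 + E}$)
$L{\left(R \right)} = \left(-2 + R\right)^{2}$
$\frac{L{\left(t{\left(9,10 \right)} \right)} + 18995}{-30137 + 9765} = \frac{\left(-2 + \frac{10}{1 + 9}\right)^{2} + 18995}{-30137 + 9765} = \frac{\left(-2 + \frac{10}{10}\right)^{2} + 18995}{-20372} = \left(\left(-2 + 10 \cdot \frac{1}{10}\right)^{2} + 18995\right) \left(- \frac{1}{20372}\right) = \left(\left(-2 + 1\right)^{2} + 18995\right) \left(- \frac{1}{20372}\right) = \left(\left(-1\right)^{2} + 18995\right) \left(- \frac{1}{20372}\right) = \left(1 + 18995\right) \left(- \frac{1}{20372}\right) = 18996 \left(- \frac{1}{20372}\right) = - \frac{4749}{5093}$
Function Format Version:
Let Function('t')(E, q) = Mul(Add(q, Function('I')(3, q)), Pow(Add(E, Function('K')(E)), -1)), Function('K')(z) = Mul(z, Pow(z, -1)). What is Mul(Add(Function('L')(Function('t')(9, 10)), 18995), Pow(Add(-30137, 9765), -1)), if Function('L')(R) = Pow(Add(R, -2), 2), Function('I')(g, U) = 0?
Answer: Rational(-4749, 5093) ≈ -0.93246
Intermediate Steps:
Function('K')(z) = 1
Function('t')(E, q) = Mul(q, Pow(Add(1, E), -1)) (Function('t')(E, q) = Mul(Add(q, 0), Pow(Add(E, 1), -1)) = Mul(q, Pow(Add(1, E), -1)))
Function('L')(R) = Pow(Add(-2, R), 2)
Mul(Add(Function('L')(Function('t')(9, 10)), 18995), Pow(Add(-30137, 9765), -1)) = Mul(Add(Pow(Add(-2, Mul(10, Pow(Add(1, 9), -1))), 2), 18995), Pow(Add(-30137, 9765), -1)) = Mul(Add(Pow(Add(-2, Mul(10, Pow(10, -1))), 2), 18995), Pow(-20372, -1)) = Mul(Add(Pow(Add(-2, Mul(10, Rational(1, 10))), 2), 18995), Rational(-1, 20372)) = Mul(Add(Pow(Add(-2, 1), 2), 18995), Rational(-1, 20372)) = Mul(Add(Pow(-1, 2), 18995), Rational(-1, 20372)) = Mul(Add(1, 18995), Rational(-1, 20372)) = Mul(18996, Rational(-1, 20372)) = Rational(-4749, 5093)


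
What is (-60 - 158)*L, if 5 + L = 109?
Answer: -22672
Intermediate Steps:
L = 104 (L = -5 + 109 = 104)
(-60 - 158)*L = (-60 - 158)*104 = -218*104 = -22672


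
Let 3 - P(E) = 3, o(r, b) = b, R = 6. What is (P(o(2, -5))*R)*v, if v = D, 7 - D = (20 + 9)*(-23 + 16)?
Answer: 0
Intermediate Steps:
P(E) = 0 (P(E) = 3 - 1*3 = 3 - 3 = 0)
D = 210 (D = 7 - (20 + 9)*(-23 + 16) = 7 - 29*(-7) = 7 - 1*(-203) = 7 + 203 = 210)
v = 210
(P(o(2, -5))*R)*v = (0*6)*210 = 0*210 = 0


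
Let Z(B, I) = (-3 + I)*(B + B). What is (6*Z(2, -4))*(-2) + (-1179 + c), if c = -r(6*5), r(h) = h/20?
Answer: -1689/2 ≈ -844.50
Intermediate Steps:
r(h) = h/20 (r(h) = h*(1/20) = h/20)
Z(B, I) = 2*B*(-3 + I) (Z(B, I) = (-3 + I)*(2*B) = 2*B*(-3 + I))
c = -3/2 (c = -6*5/20 = -30/20 = -1*3/2 = -3/2 ≈ -1.5000)
(6*Z(2, -4))*(-2) + (-1179 + c) = (6*(2*2*(-3 - 4)))*(-2) + (-1179 - 3/2) = (6*(2*2*(-7)))*(-2) - 2361/2 = (6*(-28))*(-2) - 2361/2 = -168*(-2) - 2361/2 = 336 - 2361/2 = -1689/2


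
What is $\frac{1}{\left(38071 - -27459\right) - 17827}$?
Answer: $\frac{1}{47703} \approx 2.0963 \cdot 10^{-5}$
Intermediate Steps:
$\frac{1}{\left(38071 - -27459\right) - 17827} = \frac{1}{\left(38071 + 27459\right) - 17827} = \frac{1}{65530 - 17827} = \frac{1}{47703}$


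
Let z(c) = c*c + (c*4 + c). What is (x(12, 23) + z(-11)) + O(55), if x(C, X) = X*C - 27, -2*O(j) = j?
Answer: 575/2 ≈ 287.50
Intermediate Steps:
O(j) = -j/2
x(C, X) = -27 + C*X (x(C, X) = C*X - 27 = -27 + C*X)
z(c) = c² + 5*c (z(c) = c² + (4*c + c) = c² + 5*c)
(x(12, 23) + z(-11)) + O(55) = ((-27 + 12*23) - 11*(5 - 11)) - ½*55 = ((-27 + 276) - 11*(-6)) - 55/2 = (249 + 66) - 55/2 = 315 - 55/2 = 575/2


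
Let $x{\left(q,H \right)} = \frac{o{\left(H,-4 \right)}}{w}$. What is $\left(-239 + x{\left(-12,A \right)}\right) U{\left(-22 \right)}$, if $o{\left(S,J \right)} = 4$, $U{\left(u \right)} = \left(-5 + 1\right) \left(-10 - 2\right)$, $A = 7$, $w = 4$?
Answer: $-11424$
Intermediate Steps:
$U{\left(u \right)} = 48$ ($U{\left(u \right)} = \left(-4\right) \left(-12\right) = 48$)
$x{\left(q,H \right)} = 1$ ($x{\left(q,H \right)} = \frac{4}{4} = 4 \cdot \frac{1}{4} = 1$)
$\left(-239 + x{\left(-12,A \right)}\right) U{\left(-22 \right)} = \left(-239 + 1\right) 48 = \left(-238\right) 48 = -11424$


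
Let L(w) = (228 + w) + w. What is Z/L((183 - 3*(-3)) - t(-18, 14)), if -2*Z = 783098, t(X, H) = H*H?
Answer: -391549/220 ≈ -1779.8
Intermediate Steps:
t(X, H) = H²
L(w) = 228 + 2*w
Z = -391549 (Z = -½*783098 = -391549)
Z/L((183 - 3*(-3)) - t(-18, 14)) = -391549/(228 + 2*((183 - 3*(-3)) - 1*14²)) = -391549/(228 + 2*((183 - 1*(-9)) - 1*196)) = -391549/(228 + 2*((183 + 9) - 196)) = -391549/(228 + 2*(192 - 196)) = -391549/(228 + 2*(-4)) = -391549/(228 - 8) = -391549/220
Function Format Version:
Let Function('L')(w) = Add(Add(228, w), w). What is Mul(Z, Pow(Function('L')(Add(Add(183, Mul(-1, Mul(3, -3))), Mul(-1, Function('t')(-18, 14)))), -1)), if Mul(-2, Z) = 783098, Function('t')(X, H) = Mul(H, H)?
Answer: Rational(-391549, 220) ≈ -1779.8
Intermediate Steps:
Function('t')(X, H) = Pow(H, 2)
Function('L')(w) = Add(228, Mul(2, w))
Z = -391549 (Z = Mul(Rational(-1, 2), 783098) = -391549)
Mul(Z, Pow(Function('L')(Add(Add(183, Mul(-1, Mul(3, -3))), Mul(-1, Function('t')(-18, 14)))), -1)) = Mul(-391549, Pow(Add(228, Mul(2, Add(Add(183, Mul(-1, Mul(3, -3))), Mul(-1, Pow(14, 2))))), -1)) = Mul(-391549, Pow(Add(228, Mul(2, Add(Add(183, Mul(-1, -9)), Mul(-1, 196)))), -1)) = Mul(-391549, Pow(Add(228, Mul(2, Add(Add(183, 9), -196))), -1)) = Mul(-391549, Pow(Add(228, Mul(2, Add(192, -196))), -1)) = Mul(-391549, Pow(Add(228, Mul(2, -4)), -1)) = Mul(-391549, Pow(Add(228, -8), -1)) = Mul(-391549, Pow(220, -1)) = Mul(-391549, Rational(1, 220)) = Rational(-391549, 220)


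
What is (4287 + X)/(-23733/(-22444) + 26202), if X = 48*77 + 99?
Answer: 60464136/196033807 ≈ 0.30844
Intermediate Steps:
X = 3795 (X = 3696 + 99 = 3795)
(4287 + X)/(-23733/(-22444) + 26202) = (4287 + 3795)/(-23733/(-22444) + 26202) = 8082/(-23733*(-1/22444) + 26202) = 8082/(23733/22444 + 26202) = 8082/(588101421/22444) = 8082*(22444/588101421) = 60464136/196033807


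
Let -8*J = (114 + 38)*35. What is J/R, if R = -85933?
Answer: 665/85933 ≈ 0.0077386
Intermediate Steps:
J = -665 (J = -(114 + 38)*35/8 = -19*35 = -⅛*5320 = -665)
J/R = -665/(-85933) = -665*(-1/85933) = 665/85933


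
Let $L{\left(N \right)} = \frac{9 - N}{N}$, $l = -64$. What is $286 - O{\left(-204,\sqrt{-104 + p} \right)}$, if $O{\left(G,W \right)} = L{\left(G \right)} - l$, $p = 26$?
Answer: $\frac{15167}{68} \approx 223.04$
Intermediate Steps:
$L{\left(N \right)} = \frac{9 - N}{N}$
$O{\left(G,W \right)} = 64 + \frac{9 - G}{G}$ ($O{\left(G,W \right)} = \frac{9 - G}{G} - -64 = \frac{9 - G}{G} + 64 = 64 + \frac{9 - G}{G}$)
$286 - O{\left(-204,\sqrt{-104 + p} \right)} = 286 - \left(63 + \frac{9}{-204}\right) = 286 - \left(63 + 9 \left(- \frac{1}{204}\right)\right) = 286 - \left(63 - \frac{3}{68}\right) = 286 - \frac{4281}{68} = \frac{15167}{68}$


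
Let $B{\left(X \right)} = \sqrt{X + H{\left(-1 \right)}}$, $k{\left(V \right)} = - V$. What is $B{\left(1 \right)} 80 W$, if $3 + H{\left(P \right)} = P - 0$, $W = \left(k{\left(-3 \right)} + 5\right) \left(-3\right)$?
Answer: $- 1920 i \sqrt{3} \approx - 3325.5 i$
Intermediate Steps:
$W = -24$ ($W = \left(\left(-1\right) \left(-3\right) + 5\right) \left(-3\right) = \left(3 + 5\right) \left(-3\right) = 8 \left(-3\right) = -24$)
$H{\left(P \right)} = -3 + P$ ($H{\left(P \right)} = -3 + \left(P - 0\right) = -3 + \left(P + 0\right) = -3 + P$)
$B{\left(X \right)} = \sqrt{-4 + X}$ ($B{\left(X \right)} = \sqrt{X - 4} = \sqrt{-4 + X}$)
$B{\left(1 \right)} 80 W = \sqrt{-4 + 1} \cdot 80 \left(-24\right) = \sqrt{-3} \cdot 80 \left(-24\right) = i \sqrt{3} \cdot 80 \left(-24\right) = 80 i \sqrt{3} \left(-24\right) = - 1920 i \sqrt{3}$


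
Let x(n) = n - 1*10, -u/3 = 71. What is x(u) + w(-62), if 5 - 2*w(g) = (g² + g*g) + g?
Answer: -8067/2 ≈ -4033.5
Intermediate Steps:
u = -213 (u = -3*71 = -213)
w(g) = 5/2 - g² - g/2 (w(g) = 5/2 - ((g² + g*g) + g)/2 = 5/2 - ((g² + g²) + g)/2 = 5/2 - (2*g² + g)/2 = 5/2 - (g + 2*g²)/2 = 5/2 + (-g² - g/2) = 5/2 - g² - g/2)
x(n) = -10 + n (x(n) = n - 10 = -10 + n)
x(u) + w(-62) = (-10 - 213) + (5/2 - 1*(-62)² - ½*(-62)) = -223 + (5/2 - 1*3844 + 31) = -223 + (5/2 - 3844 + 31) = -223 - 7621/2 = -8067/2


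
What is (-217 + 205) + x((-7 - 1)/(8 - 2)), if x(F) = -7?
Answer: -19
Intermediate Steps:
(-217 + 205) + x((-7 - 1)/(8 - 2)) = (-217 + 205) - 7 = -12 - 7 = -19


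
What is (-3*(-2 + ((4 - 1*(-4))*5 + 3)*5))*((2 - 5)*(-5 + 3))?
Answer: -3834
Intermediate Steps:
(-3*(-2 + ((4 - 1*(-4))*5 + 3)*5))*((2 - 5)*(-5 + 3)) = (-3*(-2 + ((4 + 4)*5 + 3)*5))*(-3*(-2)) = -3*(-2 + (8*5 + 3)*5)*6 = -3*(-2 + (40 + 3)*5)*6 = -3*(-2 + 43*5)*6 = -3*(-2 + 215)*6 = -3*213*6 = -639*6 = -3834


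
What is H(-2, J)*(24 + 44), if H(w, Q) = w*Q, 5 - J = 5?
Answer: 0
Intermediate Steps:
J = 0 (J = 5 - 1*5 = 5 - 5 = 0)
H(w, Q) = Q*w
H(-2, J)*(24 + 44) = (0*(-2))*(24 + 44) = 0*68 = 0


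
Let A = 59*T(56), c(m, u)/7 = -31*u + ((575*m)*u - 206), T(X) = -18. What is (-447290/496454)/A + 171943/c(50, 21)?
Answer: 6610135512811/158932888595082 ≈ 0.041591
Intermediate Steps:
c(m, u) = -1442 - 217*u + 4025*m*u (c(m, u) = 7*(-31*u + ((575*m)*u - 206)) = 7*(-31*u + (575*m*u - 206)) = 7*(-31*u + (-206 + 575*m*u)) = 7*(-206 - 31*u + 575*m*u) = -1442 - 217*u + 4025*m*u)
A = -1062 (A = 59*(-18) = -1062)
(-447290/496454)/A + 171943/c(50, 21) = -447290/496454/(-1062) + 171943/(-1442 - 217*21 + 4025*50*21) = -447290*1/496454*(-1/1062) + 171943/(-1442 - 4557 + 4226250) = -223645/248227*(-1/1062) + 171943/4220251 = 223645/263617074 + 171943*(1/4220251) = 223645/263617074 + 171943/4220251 = 6610135512811/158932888595082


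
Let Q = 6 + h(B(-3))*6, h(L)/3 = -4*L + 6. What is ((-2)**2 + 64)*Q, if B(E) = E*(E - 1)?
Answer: -51000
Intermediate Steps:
B(E) = E*(-1 + E)
h(L) = 18 - 12*L (h(L) = 3*(-4*L + 6) = 3*(6 - 4*L) = 18 - 12*L)
Q = -750 (Q = 6 + (18 - (-36)*(-1 - 3))*6 = 6 + (18 - (-36)*(-4))*6 = 6 + (18 - 12*12)*6 = 6 + (18 - 144)*6 = 6 - 126*6 = 6 - 756 = -750)
((-2)**2 + 64)*Q = ((-2)**2 + 64)*(-750) = (4 + 64)*(-750) = 68*(-750) = -51000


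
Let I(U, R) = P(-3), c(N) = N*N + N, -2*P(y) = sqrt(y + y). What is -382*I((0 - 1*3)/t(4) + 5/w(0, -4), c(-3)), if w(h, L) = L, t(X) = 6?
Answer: 191*I*sqrt(6) ≈ 467.85*I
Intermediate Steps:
P(y) = -sqrt(2)*sqrt(y)/2 (P(y) = -sqrt(y + y)/2 = -sqrt(2)*sqrt(y)/2)
c(N) = N + N**2 (c(N) = N**2 + N = N + N**2)
I(U, R) = -I*sqrt(6)/2 (I(U, R) = -sqrt(2)*sqrt(-3)/2 = -sqrt(2)*I*sqrt(3)/2 = -I*sqrt(6)/2)
-382*I((0 - 1*3)/t(4) + 5/w(0, -4), c(-3)) = -(-191)*I*sqrt(6) = 191*I*sqrt(6)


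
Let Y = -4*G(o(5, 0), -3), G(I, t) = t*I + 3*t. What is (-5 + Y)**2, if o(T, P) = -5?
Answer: 841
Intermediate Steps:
G(I, t) = 3*t + I*t (G(I, t) = I*t + 3*t = 3*t + I*t)
Y = -24 (Y = -(-12)*(3 - 5) = -(-12)*(-2) = -4*6 = -24)
(-5 + Y)**2 = (-5 - 24)**2 = (-29)**2 = 841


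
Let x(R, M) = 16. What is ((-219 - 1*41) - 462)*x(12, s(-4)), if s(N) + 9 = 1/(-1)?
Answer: -11552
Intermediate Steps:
s(N) = -10 (s(N) = -9 + 1/(-1) = -9 - 1 = -10)
((-219 - 1*41) - 462)*x(12, s(-4)) = ((-219 - 1*41) - 462)*16 = ((-219 - 41) - 462)*16 = (-260 - 462)*16 = -722*16 = -11552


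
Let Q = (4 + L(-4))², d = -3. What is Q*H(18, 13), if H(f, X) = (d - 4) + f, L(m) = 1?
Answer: 275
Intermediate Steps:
Q = 25 (Q = (4 + 1)² = 5² = 25)
H(f, X) = -7 + f (H(f, X) = (-3 - 4) + f = -7 + f)
Q*H(18, 13) = 25*(-7 + 18) = 25*11 = 275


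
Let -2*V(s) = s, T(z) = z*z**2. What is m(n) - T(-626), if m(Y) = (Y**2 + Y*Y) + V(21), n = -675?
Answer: 492451231/2 ≈ 2.4623e+8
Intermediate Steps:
T(z) = z**3
V(s) = -s/2
m(Y) = -21/2 + 2*Y**2 (m(Y) = (Y**2 + Y*Y) - 1/2*21 = (Y**2 + Y**2) - 21/2 = 2*Y**2 - 21/2 = -21/2 + 2*Y**2)
m(n) - T(-626) = (-21/2 + 2*(-675)**2) - 1*(-626)**3 = (-21/2 + 2*455625) - 1*(-245314376) = (-21/2 + 911250) + 245314376 = 1822479/2 + 245314376 = 492451231/2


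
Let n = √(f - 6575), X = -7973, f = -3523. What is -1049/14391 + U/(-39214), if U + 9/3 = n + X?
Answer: 36823565/282164337 - 3*I*√1122/39214 ≈ 0.1305 - 0.0025626*I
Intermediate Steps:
n = 3*I*√1122 (n = √(-3523 - 6575) = √(-10098) = 3*I*√1122 ≈ 100.49*I)
U = -7976 + 3*I*√1122 (U = -3 + (3*I*√1122 - 7973) = -3 + (-7973 + 3*I*√1122) = -7976 + 3*I*√1122 ≈ -7976.0 + 100.49*I)
-1049/14391 + U/(-39214) = -1049/14391 + (-7976 + 3*I*√1122)/(-39214) = -1049*1/14391 + (-7976 + 3*I*√1122)*(-1/39214) = -1049/14391 + (3988/19607 - 3*I*√1122/39214) = 36823565/282164337 - 3*I*√1122/39214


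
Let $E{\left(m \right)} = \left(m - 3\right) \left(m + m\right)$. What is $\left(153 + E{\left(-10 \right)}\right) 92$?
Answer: $37996$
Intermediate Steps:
$E{\left(m \right)} = 2 m \left(-3 + m\right)$ ($E{\left(m \right)} = \left(-3 + m\right) 2 m = 2 m \left(-3 + m\right)$)
$\left(153 + E{\left(-10 \right)}\right) 92 = \left(153 + 2 \left(-10\right) \left(-3 - 10\right)\right) 92 = \left(153 + 2 \left(-10\right) \left(-13\right)\right) 92 = \left(153 + 260\right) 92 = 413 \cdot 92 = 37996$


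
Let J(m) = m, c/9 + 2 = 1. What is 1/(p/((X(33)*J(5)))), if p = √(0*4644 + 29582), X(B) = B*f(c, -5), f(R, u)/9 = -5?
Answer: -7425*√29582/29582 ≈ -43.170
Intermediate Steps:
c = -9 (c = -18 + 9*1 = -18 + 9 = -9)
f(R, u) = -45 (f(R, u) = 9*(-5) = -45)
X(B) = -45*B (X(B) = B*(-45) = -45*B)
p = √29582 (p = √(0 + 29582) = √29582 ≈ 171.99)
1/(p/((X(33)*J(5)))) = 1/(√29582/((-45*33*5))) = 1/(√29582/((-1485*5))) = 1/(√29582/(-7425)) = 1/(√29582*(-1/7425)) = 1/(-√29582/7425) = -7425*√29582/29582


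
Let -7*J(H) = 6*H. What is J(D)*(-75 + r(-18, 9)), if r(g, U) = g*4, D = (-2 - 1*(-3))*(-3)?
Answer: -378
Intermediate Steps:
D = -3 (D = (-2 + 3)*(-3) = 1*(-3) = -3)
J(H) = -6*H/7
r(g, U) = 4*g
J(D)*(-75 + r(-18, 9)) = (-6/7*(-3))*(-75 + 4*(-18)) = 18*(-75 - 72)/7 = (18/7)*(-147) = -378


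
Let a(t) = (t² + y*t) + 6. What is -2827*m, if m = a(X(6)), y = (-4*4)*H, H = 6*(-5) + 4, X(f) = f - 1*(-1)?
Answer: -8387709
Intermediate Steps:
X(f) = 1 + f (X(f) = f + 1 = 1 + f)
H = -26 (H = -30 + 4 = -26)
y = 416 (y = -4*4*(-26) = -16*(-26) = 416)
a(t) = 6 + t² + 416*t (a(t) = (t² + 416*t) + 6 = 6 + t² + 416*t)
m = 2967 (m = 6 + (1 + 6)² + 416*(1 + 6) = 6 + 7² + 416*7 = 6 + 49 + 2912 = 2967)
-2827*m = -2827*2967 = -8387709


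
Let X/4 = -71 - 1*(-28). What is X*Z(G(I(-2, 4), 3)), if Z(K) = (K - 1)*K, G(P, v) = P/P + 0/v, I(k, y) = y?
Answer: 0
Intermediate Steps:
G(P, v) = 1 (G(P, v) = 1 + 0 = 1)
Z(K) = K*(-1 + K) (Z(K) = (-1 + K)*K = K*(-1 + K))
X = -172 (X = 4*(-71 - 1*(-28)) = 4*(-71 + 28) = 4*(-43) = -172)
X*Z(G(I(-2, 4), 3)) = -172*(-1 + 1) = -172*0 = 0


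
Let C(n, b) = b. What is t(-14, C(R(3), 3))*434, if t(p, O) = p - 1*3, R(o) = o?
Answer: -7378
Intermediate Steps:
t(p, O) = -3 + p (t(p, O) = p - 3 = -3 + p)
t(-14, C(R(3), 3))*434 = (-3 - 14)*434 = -17*434 = -7378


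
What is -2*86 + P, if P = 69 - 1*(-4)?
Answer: -99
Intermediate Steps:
P = 73 (P = 69 + 4 = 73)
-2*86 + P = -2*86 + 73 = -172 + 73 = -99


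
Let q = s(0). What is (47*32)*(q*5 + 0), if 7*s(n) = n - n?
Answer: 0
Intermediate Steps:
s(n) = 0 (s(n) = (n - n)/7 = (⅐)*0 = 0)
q = 0
(47*32)*(q*5 + 0) = (47*32)*(0*5 + 0) = 1504*(0 + 0) = 1504*0 = 0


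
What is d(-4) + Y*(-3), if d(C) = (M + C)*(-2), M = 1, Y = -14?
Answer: 48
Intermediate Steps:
d(C) = -2 - 2*C (d(C) = (1 + C)*(-2) = -2 - 2*C)
d(-4) + Y*(-3) = (-2 - 2*(-4)) - 14*(-3) = (-2 + 8) + 42 = 6 + 42 = 48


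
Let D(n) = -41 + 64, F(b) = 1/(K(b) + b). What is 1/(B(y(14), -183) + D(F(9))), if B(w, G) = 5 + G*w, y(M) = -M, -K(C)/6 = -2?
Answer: 1/2590 ≈ 0.00038610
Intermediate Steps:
K(C) = 12 (K(C) = -6*(-2) = 12)
F(b) = 1/(12 + b)
D(n) = 23
1/(B(y(14), -183) + D(F(9))) = 1/((5 - (-183)*14) + 23) = 1/((5 - 183*(-14)) + 23) = 1/((5 + 2562) + 23) = 1/(2567 + 23) = 1/2590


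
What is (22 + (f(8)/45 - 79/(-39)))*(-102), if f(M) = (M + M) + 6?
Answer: -487594/195 ≈ -2500.5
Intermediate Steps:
f(M) = 6 + 2*M (f(M) = 2*M + 6 = 6 + 2*M)
(22 + (f(8)/45 - 79/(-39)))*(-102) = (22 + ((6 + 2*8)/45 - 79/(-39)))*(-102) = (22 + ((6 + 16)*(1/45) - 79*(-1/39)))*(-102) = (22 + (22*(1/45) + 79/39))*(-102) = (22 + (22/45 + 79/39))*(-102) = (22 + 1471/585)*(-102) = (14341/585)*(-102) = -487594/195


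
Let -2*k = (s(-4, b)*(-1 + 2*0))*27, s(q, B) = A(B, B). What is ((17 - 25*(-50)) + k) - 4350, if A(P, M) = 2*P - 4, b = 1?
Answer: -3110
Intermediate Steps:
A(P, M) = -4 + 2*P
s(q, B) = -4 + 2*B
k = -27 (k = -(-4 + 2*1)*(-1 + 2*0)*27/2 = -(-4 + 2)*(-1 + 0)*27/2 = -(-2*(-1))*27/2 = -27 ≈ -27.000)
((17 - 25*(-50)) + k) - 4350 = ((17 - 25*(-50)) - 27) - 4350 = ((17 + 1250) - 27) - 4350 = (1267 - 27) - 4350 = 1240 - 4350 = -3110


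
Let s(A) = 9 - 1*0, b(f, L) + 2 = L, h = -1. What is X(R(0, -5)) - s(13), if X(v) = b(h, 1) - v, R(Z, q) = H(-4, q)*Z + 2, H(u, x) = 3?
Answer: -12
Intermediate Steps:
b(f, L) = -2 + L
R(Z, q) = 2 + 3*Z (R(Z, q) = 3*Z + 2 = 2 + 3*Z)
X(v) = -1 - v (X(v) = (-2 + 1) - v = -1 - v)
s(A) = 9 (s(A) = 9 + 0 = 9)
X(R(0, -5)) - s(13) = (-1 - (2 + 3*0)) - 1*9 = (-1 - (2 + 0)) - 9 = (-1 - 1*2) - 9 = (-1 - 2) - 9 = -3 - 9 = -12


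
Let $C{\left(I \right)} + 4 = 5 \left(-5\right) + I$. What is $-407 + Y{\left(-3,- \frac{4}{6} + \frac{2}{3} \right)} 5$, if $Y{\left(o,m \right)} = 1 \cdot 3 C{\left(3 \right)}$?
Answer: $-797$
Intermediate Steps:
$C{\left(I \right)} = -29 + I$ ($C{\left(I \right)} = -4 + \left(5 \left(-5\right) + I\right) = -4 + \left(-25 + I\right) = -29 + I$)
$Y{\left(o,m \right)} = -78$ ($Y{\left(o,m \right)} = 1 \cdot 3 \left(-29 + 3\right) = 3 \left(-26\right) = -78$)
$-407 + Y{\left(-3,- \frac{4}{6} + \frac{2}{3} \right)} 5 = -407 - 390 = -797$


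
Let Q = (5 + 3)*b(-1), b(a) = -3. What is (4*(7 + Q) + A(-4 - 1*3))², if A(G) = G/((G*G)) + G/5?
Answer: 5924356/1225 ≈ 4836.2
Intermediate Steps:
Q = -24 (Q = (5 + 3)*(-3) = 8*(-3) = -24)
A(G) = 1/G + G/5 (A(G) = G/(G²) + G*(⅕) = G/G² + G/5 = 1/G + G/5)
(4*(7 + Q) + A(-4 - 1*3))² = (4*(7 - 24) + (1/(-4 - 1*3) + (-4 - 1*3)/5))² = (4*(-17) + (1/(-4 - 3) + (-4 - 3)/5))² = (-68 + (1/(-7) + (⅕)*(-7)))² = (-68 + (-⅐ - 7/5))² = (-68 - 54/35)² = (-2434/35)² = 5924356/1225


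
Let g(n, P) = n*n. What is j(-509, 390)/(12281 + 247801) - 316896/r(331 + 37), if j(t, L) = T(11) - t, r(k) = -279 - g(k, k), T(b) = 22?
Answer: 9165667085/3921545294 ≈ 2.3373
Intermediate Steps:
g(n, P) = n**2
r(k) = -279 - k**2
j(t, L) = 22 - t
j(-509, 390)/(12281 + 247801) - 316896/r(331 + 37) = (22 - 1*(-509))/(12281 + 247801) - 316896/(-279 - (331 + 37)**2) = (22 + 509)/260082 - 316896/(-279 - 1*368**2) = 531*(1/260082) - 316896/(-279 - 1*135424) = 59/28898 - 316896/(-279 - 135424) = 59/28898 - 316896/(-135703) = 59/28898 - 316896*(-1/135703) = 59/28898 + 316896/135703 = 9165667085/3921545294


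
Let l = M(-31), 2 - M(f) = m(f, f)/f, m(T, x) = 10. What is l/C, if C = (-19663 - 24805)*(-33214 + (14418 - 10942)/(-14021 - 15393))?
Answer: 12033/7651973153026 ≈ 1.5725e-9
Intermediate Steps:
C = 1974702749168/1337 (C = -44468*(-33214 + 3476/(-29414)) = -44468*(-33214 + 3476*(-1/29414)) = -44468*(-33214 - 158/1337) = -44468*(-44407276/1337) = 1974702749168/1337 ≈ 1.4770e+9)
M(f) = 2 - 10/f
l = 72/31 (l = 2 - 10/(-31) = 2 - 10*(-1/31) = 2 + 10/31 = 72/31 ≈ 2.3226)
l/C = 72/(31*(1974702749168/1337)) = (72/31)*(1337/1974702749168) = 12033/7651973153026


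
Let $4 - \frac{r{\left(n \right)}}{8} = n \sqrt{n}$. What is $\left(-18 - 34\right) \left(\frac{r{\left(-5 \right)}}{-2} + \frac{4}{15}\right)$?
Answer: $\frac{12272}{15} + 1040 i \sqrt{5} \approx 818.13 + 2325.5 i$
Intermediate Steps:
$r{\left(n \right)} = 32 - 8 n^{\frac{3}{2}}$ ($r{\left(n \right)} = 32 - 8 n \sqrt{n} = 32 - 8 n^{\frac{3}{2}}$)
$\left(-18 - 34\right) \left(\frac{r{\left(-5 \right)}}{-2} + \frac{4}{15}\right) = \left(-18 - 34\right) \left(\frac{32 - 8 \left(-5\right)^{\frac{3}{2}}}{-2} + \frac{4}{15}\right) = - 52 \left(\left(32 - 8 \left(- 5 i \sqrt{5}\right)\right) \left(- \frac{1}{2}\right) + 4 \cdot \frac{1}{15}\right) = - 52 \left(\left(32 + 40 i \sqrt{5}\right) \left(- \frac{1}{2}\right) + \frac{4}{15}\right) = - 52 \left(\left(-16 - 20 i \sqrt{5}\right) + \frac{4}{15}\right) = - 52 \left(- \frac{236}{15} - 20 i \sqrt{5}\right) = \frac{12272}{15} + 1040 i \sqrt{5}$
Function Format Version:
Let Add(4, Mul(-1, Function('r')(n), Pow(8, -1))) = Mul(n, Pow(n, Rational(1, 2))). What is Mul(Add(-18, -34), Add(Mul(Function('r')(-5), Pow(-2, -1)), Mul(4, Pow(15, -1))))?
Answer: Add(Rational(12272, 15), Mul(1040, I, Pow(5, Rational(1, 2)))) ≈ Add(818.13, Mul(2325.5, I))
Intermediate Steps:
Function('r')(n) = Add(32, Mul(-8, Pow(n, Rational(3, 2)))) (Function('r')(n) = Add(32, Mul(-8, Mul(n, Pow(n, Rational(1, 2))))) = Add(32, Mul(-8, Pow(n, Rational(3, 2)))))
Mul(Add(-18, -34), Add(Mul(Function('r')(-5), Pow(-2, -1)), Mul(4, Pow(15, -1)))) = Mul(Add(-18, -34), Add(Mul(Add(32, Mul(-8, Pow(-5, Rational(3, 2)))), Pow(-2, -1)), Mul(4, Pow(15, -1)))) = Mul(-52, Add(Mul(Add(32, Mul(-8, Mul(-5, I, Pow(5, Rational(1, 2))))), Rational(-1, 2)), Mul(4, Rational(1, 15)))) = Mul(-52, Add(Mul(Add(32, Mul(40, I, Pow(5, Rational(1, 2)))), Rational(-1, 2)), Rational(4, 15))) = Mul(-52, Add(Add(-16, Mul(-20, I, Pow(5, Rational(1, 2)))), Rational(4, 15))) = Mul(-52, Add(Rational(-236, 15), Mul(-20, I, Pow(5, Rational(1, 2))))) = Add(Rational(12272, 15), Mul(1040, I, Pow(5, Rational(1, 2))))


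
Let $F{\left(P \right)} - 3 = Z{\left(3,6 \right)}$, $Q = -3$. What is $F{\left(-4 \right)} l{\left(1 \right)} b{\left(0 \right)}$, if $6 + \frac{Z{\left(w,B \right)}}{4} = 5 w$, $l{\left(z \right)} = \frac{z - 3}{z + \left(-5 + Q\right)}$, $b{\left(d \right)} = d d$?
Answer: $0$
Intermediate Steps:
$b{\left(d \right)} = d^{2}$
$l{\left(z \right)} = \frac{-3 + z}{-8 + z}$ ($l{\left(z \right)} = \frac{z - 3}{z - 8} = \frac{-3 + z}{z - 8} = \frac{-3 + z}{-8 + z}$)
$Z{\left(w,B \right)} = -24 + 20 w$ ($Z{\left(w,B \right)} = -24 + 4 \cdot 5 w = -24 + 20 w$)
$F{\left(P \right)} = 39$ ($F{\left(P \right)} = 3 + \left(-24 + 20 \cdot 3\right) = 3 + \left(-24 + 60\right) = 3 + 36 = 39$)
$F{\left(-4 \right)} l{\left(1 \right)} b{\left(0 \right)} = 39 \frac{-3 + 1}{-8 + 1} \cdot 0^{2} = 39 \frac{1}{-7} \left(-2\right) 0 = 39 \left(\left(- \frac{1}{7}\right) \left(-2\right)\right) 0 = 39 \cdot \frac{2}{7} \cdot 0 = \frac{78}{7} \cdot 0 = 0$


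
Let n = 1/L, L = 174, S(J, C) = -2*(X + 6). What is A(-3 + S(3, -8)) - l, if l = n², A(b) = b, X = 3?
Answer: -635797/30276 ≈ -21.000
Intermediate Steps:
S(J, C) = -18 (S(J, C) = -2*(3 + 6) = -2*9 = -18)
n = 1/174 ≈ 0.0057471
l = 1/30276 (l = (1/174)² = 1/30276 ≈ 3.3029e-5)
A(-3 + S(3, -8)) - l = (-3 - 18) - 1*1/30276 = -21 - 1/30276 = -635797/30276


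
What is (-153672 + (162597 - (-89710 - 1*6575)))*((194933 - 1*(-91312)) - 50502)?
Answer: 24802521030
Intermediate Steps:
(-153672 + (162597 - (-89710 - 1*6575)))*((194933 - 1*(-91312)) - 50502) = (-153672 + (162597 - (-89710 - 6575)))*((194933 + 91312) - 50502) = (-153672 + (162597 - 1*(-96285)))*(286245 - 50502) = (-153672 + (162597 + 96285))*235743 = (-153672 + 258882)*235743 = 105210*235743 = 24802521030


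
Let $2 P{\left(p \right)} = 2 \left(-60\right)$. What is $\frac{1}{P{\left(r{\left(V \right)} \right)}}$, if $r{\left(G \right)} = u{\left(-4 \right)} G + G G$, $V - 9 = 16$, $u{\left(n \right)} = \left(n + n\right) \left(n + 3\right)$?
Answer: $- \frac{1}{60} \approx -0.016667$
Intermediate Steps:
$u{\left(n \right)} = 2 n \left(3 + n\right)$
$V = 25$ ($V = 9 + 16 = 25$)
$r{\left(G \right)} = G^{2} + 8 G$ ($r{\left(G \right)} = 2 \left(-4\right) \left(3 - 4\right) G + G G = 2 \left(-4\right) \left(-1\right) G + G^{2} = 8 G + G^{2} = G^{2} + 8 G$)
$P{\left(p \right)} = -60$ ($P{\left(p \right)} = \frac{2 \left(-60\right)}{2} = \frac{1}{2} \left(-120\right) = -60$)
$\frac{1}{P{\left(r{\left(V \right)} \right)}} = \frac{1}{-60} = - \frac{1}{60}$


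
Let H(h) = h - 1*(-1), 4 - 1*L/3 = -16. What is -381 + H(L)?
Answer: -320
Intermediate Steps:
L = 60 (L = 12 - 3*(-16) = 12 + 48 = 60)
H(h) = 1 + h (H(h) = h + 1 = 1 + h)
-381 + H(L) = -381 + (1 + 60) = -381 + 61 = -320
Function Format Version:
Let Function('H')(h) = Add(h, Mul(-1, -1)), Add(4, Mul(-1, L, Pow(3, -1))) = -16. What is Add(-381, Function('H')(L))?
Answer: -320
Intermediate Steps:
L = 60 (L = Add(12, Mul(-3, -16)) = Add(12, 48) = 60)
Function('H')(h) = Add(1, h) (Function('H')(h) = Add(h, 1) = Add(1, h))
Add(-381, Function('H')(L)) = Add(-381, Add(1, 60)) = Add(-381, 61) = -320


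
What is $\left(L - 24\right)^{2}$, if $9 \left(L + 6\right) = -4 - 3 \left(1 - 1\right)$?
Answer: $\frac{75076}{81} \approx 926.86$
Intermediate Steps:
$L = - \frac{58}{9}$ ($L = -6 + \frac{-4 - 3 \left(1 - 1\right)}{9} = -6 + \frac{-4 - 0}{9} = -6 + \frac{-4 + 0}{9} = -6 + \frac{1}{9} \left(-4\right) = -6 - \frac{4}{9} = - \frac{58}{9} \approx -6.4444$)
$\left(L - 24\right)^{2} = \left(- \frac{58}{9} - 24\right)^{2} = \left(- \frac{274}{9}\right)^{2} = \frac{75076}{81}$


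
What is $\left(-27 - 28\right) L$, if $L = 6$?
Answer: $-330$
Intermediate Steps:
$\left(-27 - 28\right) L = \left(-27 - 28\right) 6 = \left(-55\right) 6 = -330$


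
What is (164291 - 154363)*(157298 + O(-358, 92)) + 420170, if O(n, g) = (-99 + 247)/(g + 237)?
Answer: 513924050250/329 ≈ 1.5621e+9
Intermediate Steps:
O(n, g) = 148/(237 + g)
(164291 - 154363)*(157298 + O(-358, 92)) + 420170 = (164291 - 154363)*(157298 + 148/(237 + 92)) + 420170 = 9928*(157298 + 148/329) + 420170 = 9928*(51751190/329) + 420170 = 513785814320/329 + 420170 = 513924050250/329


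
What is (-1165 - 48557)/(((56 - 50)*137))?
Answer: -8287/137 ≈ -60.489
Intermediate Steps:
(-1165 - 48557)/(((56 - 50)*137)) = -49722/(6*137) = -49722/822 = -49722*1/822 = -8287/137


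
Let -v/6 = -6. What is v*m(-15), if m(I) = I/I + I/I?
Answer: 72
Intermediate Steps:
m(I) = 2 (m(I) = 1 + 1 = 2)
v = 36 (v = -6*(-6) = 36)
v*m(-15) = 36*2 = 72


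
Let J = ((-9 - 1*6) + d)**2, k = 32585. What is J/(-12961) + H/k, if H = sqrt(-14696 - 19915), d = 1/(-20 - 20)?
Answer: -361201/20737600 + I*sqrt(34611)/32585 ≈ -0.017418 + 0.0057094*I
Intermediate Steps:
d = -1/40 (d = 1/(-40) = -1/40 ≈ -0.025000)
H = I*sqrt(34611) (H = sqrt(-34611) = I*sqrt(34611) ≈ 186.04*I)
J = 361201/1600 (J = ((-9 - 1*6) - 1/40)**2 = ((-9 - 6) - 1/40)**2 = (-15 - 1/40)**2 = (-601/40)**2 = 361201/1600 ≈ 225.75)
J/(-12961) + H/k = (361201/1600)/(-12961) + (I*sqrt(34611))/32585 = (361201/1600)*(-1/12961) + (I*sqrt(34611))*(1/32585) = -361201/20737600 + I*sqrt(34611)/32585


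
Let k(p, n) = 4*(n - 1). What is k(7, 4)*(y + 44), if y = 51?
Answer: 1140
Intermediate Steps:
k(p, n) = -4 + 4*n (k(p, n) = 4*(-1 + n) = -4 + 4*n)
k(7, 4)*(y + 44) = (-4 + 4*4)*(51 + 44) = (-4 + 16)*95 = 12*95 = 1140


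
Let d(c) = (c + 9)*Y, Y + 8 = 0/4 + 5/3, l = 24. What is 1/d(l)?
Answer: -1/209 ≈ -0.0047847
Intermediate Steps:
Y = -19/3 (Y = -8 + (0/4 + 5/3) = -8 + (0*(¼) + 5*(⅓)) = -8 + (0 + 5/3) = -8 + 5/3 = -19/3 ≈ -6.3333)
d(c) = -57 - 19*c/3 (d(c) = (c + 9)*(-19/3) = (9 + c)*(-19/3) = -57 - 19*c/3)
1/d(l) = 1/(-57 - 19/3*24) = 1/(-57 - 152) = 1/(-209) = -1/209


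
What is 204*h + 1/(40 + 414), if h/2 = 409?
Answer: 75759889/454 ≈ 1.6687e+5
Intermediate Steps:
h = 818 (h = 2*409 = 818)
204*h + 1/(40 + 414) = 204*818 + 1/(40 + 414) = 166872 + 1/454 = 75759889/454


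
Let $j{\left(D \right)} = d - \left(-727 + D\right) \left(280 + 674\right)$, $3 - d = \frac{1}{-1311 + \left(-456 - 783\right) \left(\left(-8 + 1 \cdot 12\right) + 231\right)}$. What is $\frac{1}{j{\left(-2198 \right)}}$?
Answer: $\frac{292476}{816140531629} \approx 3.5836 \cdot 10^{-7}$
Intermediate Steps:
$d = \frac{877429}{292476}$ ($d = 3 - \frac{1}{-1311 + \left(-456 - 783\right) \left(\left(-8 + 1 \cdot 12\right) + 231\right)} = 3 - \frac{1}{-1311 - 1239 \left(\left(-8 + 12\right) + 231\right)} = 3 - \frac{1}{-1311 - 1239 \left(4 + 231\right)} = 3 - \frac{1}{-1311 - 291165} = 3 - \frac{1}{-292476} = 3 - - \frac{1}{292476} = 3 + \frac{1}{292476} = \frac{877429}{292476} \approx 3.0$)
$j{\left(D \right)} = \frac{202849947037}{292476} - 954 D$ ($j{\left(D \right)} = \frac{877429}{292476} - \left(-727 + D\right) \left(280 + 674\right) = \frac{877429}{292476} - \left(-727 + D\right) 954 = \frac{877429}{292476} - \left(-693558 + 954 D\right) = \frac{202849947037}{292476} - 954 D$)
$\frac{1}{j{\left(-2198 \right)}} = \frac{1}{\frac{202849947037}{292476} - -2096892} = \frac{1}{\frac{202849947037}{292476} + 2096892} = \frac{1}{\frac{816140531629}{292476}} = \frac{292476}{816140531629}$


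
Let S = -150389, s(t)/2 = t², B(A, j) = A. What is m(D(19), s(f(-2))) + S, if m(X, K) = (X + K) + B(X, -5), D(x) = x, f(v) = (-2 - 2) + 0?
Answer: -150319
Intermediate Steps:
f(v) = -4 (f(v) = -4 + 0 = -4)
s(t) = 2*t²
m(X, K) = K + 2*X (m(X, K) = (X + K) + X = (K + X) + X = K + 2*X)
m(D(19), s(f(-2))) + S = (2*(-4)² + 2*19) - 150389 = (2*16 + 38) - 150389 = (32 + 38) - 150389 = 70 - 150389 = -150319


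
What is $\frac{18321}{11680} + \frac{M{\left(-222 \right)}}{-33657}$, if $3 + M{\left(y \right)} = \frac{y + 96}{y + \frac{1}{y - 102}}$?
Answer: $\frac{14785205143051}{9425426547680} \approx 1.5687$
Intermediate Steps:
$M{\left(y \right)} = -3 + \frac{96 + y}{y + \frac{1}{-102 + y}}$ ($M{\left(y \right)} = -3 + \frac{y + 96}{y + \frac{1}{y - 102}} = -3 + \frac{96 + y}{y + \frac{1}{-102 + y}}$)
$\frac{18321}{11680} + \frac{M{\left(-222 \right)}}{-33657} = \frac{18321}{11680} + \frac{\frac{1}{1 + \left(-222\right)^{2} - -22644} \left(-9795 - 2 \left(-222\right)^{2} + 300 \left(-222\right)\right)}{-33657} = 18321 \cdot \frac{1}{11680} + \frac{-9795 - 98568 - 66600}{1 + 49284 + 22644} \left(- \frac{1}{33657}\right) = \frac{18321}{11680} + \frac{-9795 - 98568 - 66600}{71929} \left(- \frac{1}{33657}\right) = \frac{18321}{11680} + \frac{1}{71929} \left(-174963\right) \left(- \frac{1}{33657}\right) = \frac{18321}{11680} - - \frac{58321}{806971451} = \frac{18321}{11680} + \frac{58321}{806971451} = \frac{14785205143051}{9425426547680}$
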